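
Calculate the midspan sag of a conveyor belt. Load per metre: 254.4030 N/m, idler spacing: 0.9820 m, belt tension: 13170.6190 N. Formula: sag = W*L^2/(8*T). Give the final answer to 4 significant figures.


sag = 254.4030 * 0.9820^2 / (8 * 13170.6190)
sag = 0.002328 m


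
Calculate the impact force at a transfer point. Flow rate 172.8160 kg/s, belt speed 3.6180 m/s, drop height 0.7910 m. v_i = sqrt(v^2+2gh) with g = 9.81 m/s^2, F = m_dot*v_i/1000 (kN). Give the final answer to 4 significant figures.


v_i = sqrt(3.6180^2 + 2*9.81*0.7910) = 5.34877 m/s
F = 172.8160 * 5.34877 / 1000
F = 0.9244 kN


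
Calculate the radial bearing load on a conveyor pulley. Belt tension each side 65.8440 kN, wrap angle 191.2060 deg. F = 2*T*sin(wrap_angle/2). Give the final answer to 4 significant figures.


F = 2 * 65.8440 * sin(191.2060/2 deg)
F = 131.1 kN


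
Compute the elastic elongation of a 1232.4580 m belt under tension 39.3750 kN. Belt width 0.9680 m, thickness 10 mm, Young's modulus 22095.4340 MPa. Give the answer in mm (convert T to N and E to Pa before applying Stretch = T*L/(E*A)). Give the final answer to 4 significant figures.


A = 0.9680 * 0.01 = 0.00968 m^2
Stretch = 39.3750*1000 * 1232.4580 / (22095.4340e6 * 0.00968) * 1000
Stretch = 226.9 mm


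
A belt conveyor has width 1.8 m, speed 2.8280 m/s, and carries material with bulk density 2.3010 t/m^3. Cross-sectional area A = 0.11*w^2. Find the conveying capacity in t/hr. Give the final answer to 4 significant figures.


A = 0.11 * 1.8^2 = 0.3564 m^2
C = 0.3564 * 2.8280 * 2.3010 * 3600
C = 8349 t/hr


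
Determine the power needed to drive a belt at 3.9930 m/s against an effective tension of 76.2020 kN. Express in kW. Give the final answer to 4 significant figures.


P = Te * v = 76.2020 * 3.9930
P = 304.3 kW


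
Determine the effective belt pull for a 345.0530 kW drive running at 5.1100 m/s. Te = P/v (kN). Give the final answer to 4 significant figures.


Te = P / v = 345.0530 / 5.1100
Te = 67.53 kN


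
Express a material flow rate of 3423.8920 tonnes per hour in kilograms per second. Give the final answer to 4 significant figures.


m_dot = 3423.8920 * 1000 / 3600
m_dot = 951.1 kg/s


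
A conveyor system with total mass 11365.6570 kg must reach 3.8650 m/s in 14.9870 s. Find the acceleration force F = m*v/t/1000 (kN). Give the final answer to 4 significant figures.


F = 11365.6570 * 3.8650 / 14.9870 / 1000
F = 2.931 kN


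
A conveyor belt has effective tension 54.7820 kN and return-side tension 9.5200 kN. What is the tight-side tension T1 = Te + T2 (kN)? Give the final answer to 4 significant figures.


T1 = Te + T2 = 54.7820 + 9.5200
T1 = 64.30 kN


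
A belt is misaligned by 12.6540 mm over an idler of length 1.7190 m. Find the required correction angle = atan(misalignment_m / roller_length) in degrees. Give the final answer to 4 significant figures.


misalign_m = 12.6540 / 1000 = 0.012654 m
angle = atan(0.012654 / 1.7190)
angle = 0.4218 deg


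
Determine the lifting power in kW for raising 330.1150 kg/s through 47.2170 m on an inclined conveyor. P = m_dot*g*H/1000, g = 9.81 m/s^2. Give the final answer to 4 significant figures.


P = 330.1150 * 9.81 * 47.2170 / 1000
P = 152.9 kW


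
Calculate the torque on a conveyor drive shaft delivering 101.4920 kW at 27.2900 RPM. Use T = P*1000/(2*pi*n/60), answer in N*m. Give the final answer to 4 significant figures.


omega = 2*pi*27.2900/60 = 2.8578 rad/s
T = 101.4920*1000 / 2.8578
T = 35510 N*m


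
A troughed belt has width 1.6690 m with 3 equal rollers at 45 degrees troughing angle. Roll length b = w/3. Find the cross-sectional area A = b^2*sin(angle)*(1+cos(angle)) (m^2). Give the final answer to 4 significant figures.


b = 1.6690/3 = 0.556333 m
A = 0.556333^2 * sin(45 deg) * (1 + cos(45 deg))
A = 0.3736 m^2


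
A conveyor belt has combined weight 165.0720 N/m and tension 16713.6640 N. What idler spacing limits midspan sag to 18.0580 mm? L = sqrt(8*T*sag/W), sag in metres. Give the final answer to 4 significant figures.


sag = 18.0580/1000 = 0.018058 m
L = sqrt(8 * 16713.6640 * 0.018058 / 165.0720)
L = 3.825 m


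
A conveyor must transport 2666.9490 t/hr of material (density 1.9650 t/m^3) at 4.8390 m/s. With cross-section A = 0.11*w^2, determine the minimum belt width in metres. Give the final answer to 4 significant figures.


A_req = 2666.9490 / (4.8390 * 1.9650 * 3600) = 0.0779101 m^2
w = sqrt(0.0779101 / 0.11)
w = 0.8416 m


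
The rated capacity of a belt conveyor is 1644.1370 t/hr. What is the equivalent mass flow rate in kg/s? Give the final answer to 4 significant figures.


m_dot = 1644.1370 * 1000 / 3600
m_dot = 456.7 kg/s


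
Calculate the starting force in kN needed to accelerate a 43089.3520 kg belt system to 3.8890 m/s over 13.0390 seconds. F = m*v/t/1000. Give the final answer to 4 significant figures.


F = 43089.3520 * 3.8890 / 13.0390 / 1000
F = 12.85 kN


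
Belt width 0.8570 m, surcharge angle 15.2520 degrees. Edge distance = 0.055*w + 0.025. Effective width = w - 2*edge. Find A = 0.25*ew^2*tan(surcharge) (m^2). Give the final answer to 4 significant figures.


edge = 0.055*0.8570 + 0.025 = 0.072135 m
ew = 0.8570 - 2*0.072135 = 0.71273 m
A = 0.25 * 0.71273^2 * tan(15.2520 deg)
A = 0.03463 m^2


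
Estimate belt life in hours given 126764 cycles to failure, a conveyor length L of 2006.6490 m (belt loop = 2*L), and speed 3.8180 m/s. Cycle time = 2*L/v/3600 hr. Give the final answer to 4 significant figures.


cycle_time = 2 * 2006.6490 / 3.8180 / 3600 = 0.291987 hr
life = 126764 * 0.291987 = 37010 hours


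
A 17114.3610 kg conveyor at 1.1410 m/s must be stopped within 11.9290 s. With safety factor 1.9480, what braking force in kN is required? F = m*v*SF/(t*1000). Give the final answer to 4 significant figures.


F = 17114.3610 * 1.1410 / 11.9290 * 1.9480 / 1000
F = 3.189 kN


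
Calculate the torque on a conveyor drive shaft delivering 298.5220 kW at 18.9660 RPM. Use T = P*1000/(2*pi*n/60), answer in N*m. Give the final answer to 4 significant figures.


omega = 2*pi*18.9660/60 = 1.98611 rad/s
T = 298.5220*1000 / 1.98611
T = 150300 N*m


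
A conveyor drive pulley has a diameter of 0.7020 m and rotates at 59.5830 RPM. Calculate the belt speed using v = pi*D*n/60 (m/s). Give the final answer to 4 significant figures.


v = pi * 0.7020 * 59.5830 / 60
v = 2.190 m/s


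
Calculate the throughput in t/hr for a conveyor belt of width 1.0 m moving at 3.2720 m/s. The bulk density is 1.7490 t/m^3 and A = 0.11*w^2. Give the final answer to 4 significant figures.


A = 0.11 * 1.0^2 = 0.11 m^2
C = 0.11 * 3.2720 * 1.7490 * 3600
C = 2266 t/hr


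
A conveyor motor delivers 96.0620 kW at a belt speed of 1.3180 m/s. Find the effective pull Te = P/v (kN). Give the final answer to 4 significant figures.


Te = P / v = 96.0620 / 1.3180
Te = 72.88 kN


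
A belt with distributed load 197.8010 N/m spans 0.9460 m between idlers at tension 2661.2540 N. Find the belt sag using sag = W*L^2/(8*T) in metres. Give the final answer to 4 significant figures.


sag = 197.8010 * 0.9460^2 / (8 * 2661.2540)
sag = 0.008314 m


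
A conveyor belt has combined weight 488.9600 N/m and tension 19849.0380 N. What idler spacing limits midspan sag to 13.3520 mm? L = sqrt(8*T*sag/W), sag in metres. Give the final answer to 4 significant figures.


sag = 13.3520/1000 = 0.013352 m
L = sqrt(8 * 19849.0380 * 0.013352 / 488.9600)
L = 2.082 m


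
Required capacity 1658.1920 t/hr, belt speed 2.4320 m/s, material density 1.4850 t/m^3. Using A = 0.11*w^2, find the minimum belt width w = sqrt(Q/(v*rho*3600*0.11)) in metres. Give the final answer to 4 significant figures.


A_req = 1658.1920 / (2.4320 * 1.4850 * 3600) = 0.127539 m^2
w = sqrt(0.127539 / 0.11)
w = 1.077 m


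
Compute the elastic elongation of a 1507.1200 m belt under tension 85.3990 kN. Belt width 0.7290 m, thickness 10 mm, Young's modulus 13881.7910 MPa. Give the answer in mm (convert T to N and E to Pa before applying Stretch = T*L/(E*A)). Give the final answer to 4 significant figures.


A = 0.7290 * 0.01 = 0.00729 m^2
Stretch = 85.3990*1000 * 1507.1200 / (13881.7910e6 * 0.00729) * 1000
Stretch = 1272 mm


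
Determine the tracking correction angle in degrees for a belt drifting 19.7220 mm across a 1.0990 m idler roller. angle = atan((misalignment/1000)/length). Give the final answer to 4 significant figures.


misalign_m = 19.7220 / 1000 = 0.019722 m
angle = atan(0.019722 / 1.0990)
angle = 1.028 deg


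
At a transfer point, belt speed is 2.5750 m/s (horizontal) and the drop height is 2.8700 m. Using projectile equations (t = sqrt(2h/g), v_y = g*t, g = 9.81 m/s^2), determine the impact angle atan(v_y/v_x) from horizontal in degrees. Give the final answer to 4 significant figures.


t = sqrt(2*2.8700/9.81) = 0.76493 s
v_y = 9.81 * 0.76493 = 7.50396 m/s
angle = atan(7.50396 / 2.5750) = 71.06 deg


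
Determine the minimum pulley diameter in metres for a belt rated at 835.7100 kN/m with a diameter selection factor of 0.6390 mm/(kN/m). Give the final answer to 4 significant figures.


D = 835.7100 * 0.6390 / 1000
D = 0.5340 m


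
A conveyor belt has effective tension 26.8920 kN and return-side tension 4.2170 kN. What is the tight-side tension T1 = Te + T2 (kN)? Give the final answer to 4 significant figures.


T1 = Te + T2 = 26.8920 + 4.2170
T1 = 31.11 kN


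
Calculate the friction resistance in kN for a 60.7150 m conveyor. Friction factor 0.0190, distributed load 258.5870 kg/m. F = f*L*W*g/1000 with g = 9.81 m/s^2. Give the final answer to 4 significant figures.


F = 0.0190 * 60.7150 * 258.5870 * 9.81 / 1000
F = 2.926 kN


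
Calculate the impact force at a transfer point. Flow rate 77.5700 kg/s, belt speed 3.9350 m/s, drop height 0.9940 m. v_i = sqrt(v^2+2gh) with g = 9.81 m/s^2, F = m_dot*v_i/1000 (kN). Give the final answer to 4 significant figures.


v_i = sqrt(3.9350^2 + 2*9.81*0.9940) = 5.91494 m/s
F = 77.5700 * 5.91494 / 1000
F = 0.4588 kN


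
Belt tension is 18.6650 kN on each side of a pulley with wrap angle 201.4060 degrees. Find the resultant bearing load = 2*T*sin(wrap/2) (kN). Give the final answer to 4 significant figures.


F = 2 * 18.6650 * sin(201.4060/2 deg)
F = 36.68 kN


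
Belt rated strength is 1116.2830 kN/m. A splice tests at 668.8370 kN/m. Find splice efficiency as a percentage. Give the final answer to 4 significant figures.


Eff = 668.8370 / 1116.2830 * 100
Eff = 59.92 %


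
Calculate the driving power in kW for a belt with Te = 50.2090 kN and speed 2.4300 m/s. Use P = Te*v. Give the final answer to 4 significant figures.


P = Te * v = 50.2090 * 2.4300
P = 122.0 kW


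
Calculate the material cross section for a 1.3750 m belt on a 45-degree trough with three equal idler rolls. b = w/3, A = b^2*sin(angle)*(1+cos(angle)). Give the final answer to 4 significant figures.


b = 1.3750/3 = 0.458333 m
A = 0.458333^2 * sin(45 deg) * (1 + cos(45 deg))
A = 0.2536 m^2


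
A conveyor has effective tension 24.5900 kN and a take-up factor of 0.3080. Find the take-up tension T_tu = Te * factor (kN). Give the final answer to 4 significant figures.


T_tu = 24.5900 * 0.3080
T_tu = 7.574 kN


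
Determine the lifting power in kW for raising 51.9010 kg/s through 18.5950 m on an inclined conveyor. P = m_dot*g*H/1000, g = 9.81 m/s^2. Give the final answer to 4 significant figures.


P = 51.9010 * 9.81 * 18.5950 / 1000
P = 9.468 kW


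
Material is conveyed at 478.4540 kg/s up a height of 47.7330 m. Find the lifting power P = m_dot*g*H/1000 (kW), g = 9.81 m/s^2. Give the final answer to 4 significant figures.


P = 478.4540 * 9.81 * 47.7330 / 1000
P = 224.0 kW


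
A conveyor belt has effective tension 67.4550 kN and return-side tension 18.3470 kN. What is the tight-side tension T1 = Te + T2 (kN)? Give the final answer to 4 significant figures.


T1 = Te + T2 = 67.4550 + 18.3470
T1 = 85.80 kN


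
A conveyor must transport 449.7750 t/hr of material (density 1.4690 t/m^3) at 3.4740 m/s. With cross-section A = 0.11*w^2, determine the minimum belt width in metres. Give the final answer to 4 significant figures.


A_req = 449.7750 / (3.4740 * 1.4690 * 3600) = 0.0244817 m^2
w = sqrt(0.0244817 / 0.11)
w = 0.4718 m


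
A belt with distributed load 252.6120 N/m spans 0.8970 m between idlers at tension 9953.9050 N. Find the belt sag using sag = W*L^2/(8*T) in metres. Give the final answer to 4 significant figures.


sag = 252.6120 * 0.8970^2 / (8 * 9953.9050)
sag = 0.002552 m


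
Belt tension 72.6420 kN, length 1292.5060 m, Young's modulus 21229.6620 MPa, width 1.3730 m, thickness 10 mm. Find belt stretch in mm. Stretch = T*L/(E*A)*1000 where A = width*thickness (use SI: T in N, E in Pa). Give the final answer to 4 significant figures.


A = 1.3730 * 0.01 = 0.01373 m^2
Stretch = 72.6420*1000 * 1292.5060 / (21229.6620e6 * 0.01373) * 1000
Stretch = 322.1 mm


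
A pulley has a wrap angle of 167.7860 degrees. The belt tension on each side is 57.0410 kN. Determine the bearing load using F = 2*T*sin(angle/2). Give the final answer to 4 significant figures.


F = 2 * 57.0410 * sin(167.7860/2 deg)
F = 113.4 kN


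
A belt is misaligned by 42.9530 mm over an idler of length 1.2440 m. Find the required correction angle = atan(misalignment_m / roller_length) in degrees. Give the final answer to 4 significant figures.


misalign_m = 42.9530 / 1000 = 0.042953 m
angle = atan(0.042953 / 1.2440)
angle = 1.978 deg


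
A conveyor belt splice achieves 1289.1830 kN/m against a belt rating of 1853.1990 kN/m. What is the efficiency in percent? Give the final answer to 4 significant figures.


Eff = 1289.1830 / 1853.1990 * 100
Eff = 69.57 %


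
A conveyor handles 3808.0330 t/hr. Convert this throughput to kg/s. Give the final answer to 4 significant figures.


m_dot = 3808.0330 * 1000 / 3600
m_dot = 1058 kg/s


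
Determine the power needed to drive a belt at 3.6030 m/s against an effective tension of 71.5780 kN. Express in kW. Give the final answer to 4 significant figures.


P = Te * v = 71.5780 * 3.6030
P = 257.9 kW


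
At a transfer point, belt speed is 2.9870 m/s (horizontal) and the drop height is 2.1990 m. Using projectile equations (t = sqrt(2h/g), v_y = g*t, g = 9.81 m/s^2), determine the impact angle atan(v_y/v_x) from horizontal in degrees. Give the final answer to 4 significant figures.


t = sqrt(2*2.1990/9.81) = 0.669566 s
v_y = 9.81 * 0.669566 = 6.56844 m/s
angle = atan(6.56844 / 2.9870) = 65.55 deg


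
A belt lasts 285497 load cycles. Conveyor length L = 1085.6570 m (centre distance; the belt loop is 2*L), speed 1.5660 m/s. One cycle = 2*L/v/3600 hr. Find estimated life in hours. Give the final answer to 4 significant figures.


cycle_time = 2 * 1085.6570 / 1.5660 / 3600 = 0.385149 hr
life = 285497 * 0.385149 = 110000 hours


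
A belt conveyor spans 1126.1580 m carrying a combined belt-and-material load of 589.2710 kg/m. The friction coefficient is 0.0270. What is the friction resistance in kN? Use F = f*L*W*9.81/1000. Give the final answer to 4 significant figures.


F = 0.0270 * 1126.1580 * 589.2710 * 9.81 / 1000
F = 175.8 kN


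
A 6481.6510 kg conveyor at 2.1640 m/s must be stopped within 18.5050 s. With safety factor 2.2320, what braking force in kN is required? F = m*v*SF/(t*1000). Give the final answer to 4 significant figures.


F = 6481.6510 * 2.1640 / 18.5050 * 2.2320 / 1000
F = 1.692 kN


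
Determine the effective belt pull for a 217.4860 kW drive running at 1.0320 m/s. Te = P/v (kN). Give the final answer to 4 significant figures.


Te = P / v = 217.4860 / 1.0320
Te = 210.7 kN


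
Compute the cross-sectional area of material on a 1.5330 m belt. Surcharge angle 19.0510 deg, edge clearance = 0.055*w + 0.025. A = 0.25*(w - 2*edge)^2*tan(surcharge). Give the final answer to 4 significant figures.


edge = 0.055*1.5330 + 0.025 = 0.109315 m
ew = 1.5330 - 2*0.109315 = 1.31437 m
A = 0.25 * 1.31437^2 * tan(19.0510 deg)
A = 0.1491 m^2


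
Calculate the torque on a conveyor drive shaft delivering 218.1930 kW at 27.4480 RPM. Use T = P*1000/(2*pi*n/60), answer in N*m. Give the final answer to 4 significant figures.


omega = 2*pi*27.4480/60 = 2.87435 rad/s
T = 218.1930*1000 / 2.87435
T = 75910 N*m


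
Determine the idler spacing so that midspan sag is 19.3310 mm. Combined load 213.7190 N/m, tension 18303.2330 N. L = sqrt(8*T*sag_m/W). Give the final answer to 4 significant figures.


sag = 19.3310/1000 = 0.019331 m
L = sqrt(8 * 18303.2330 * 0.019331 / 213.7190)
L = 3.639 m


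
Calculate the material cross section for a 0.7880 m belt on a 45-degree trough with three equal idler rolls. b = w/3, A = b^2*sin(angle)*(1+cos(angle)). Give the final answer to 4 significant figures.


b = 0.7880/3 = 0.262667 m
A = 0.262667^2 * sin(45 deg) * (1 + cos(45 deg))
A = 0.08328 m^2


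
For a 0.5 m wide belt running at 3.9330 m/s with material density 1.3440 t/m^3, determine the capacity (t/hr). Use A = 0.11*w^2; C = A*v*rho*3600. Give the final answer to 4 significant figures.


A = 0.11 * 0.5^2 = 0.0275 m^2
C = 0.0275 * 3.9330 * 1.3440 * 3600
C = 523.3 t/hr


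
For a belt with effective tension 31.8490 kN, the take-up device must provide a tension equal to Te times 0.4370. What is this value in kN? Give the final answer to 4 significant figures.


T_tu = 31.8490 * 0.4370
T_tu = 13.92 kN


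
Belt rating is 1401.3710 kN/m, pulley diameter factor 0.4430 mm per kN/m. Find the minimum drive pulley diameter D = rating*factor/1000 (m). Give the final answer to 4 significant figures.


D = 1401.3710 * 0.4430 / 1000
D = 0.6208 m


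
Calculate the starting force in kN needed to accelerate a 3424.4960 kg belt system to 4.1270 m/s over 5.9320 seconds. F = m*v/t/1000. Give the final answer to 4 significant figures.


F = 3424.4960 * 4.1270 / 5.9320 / 1000
F = 2.382 kN


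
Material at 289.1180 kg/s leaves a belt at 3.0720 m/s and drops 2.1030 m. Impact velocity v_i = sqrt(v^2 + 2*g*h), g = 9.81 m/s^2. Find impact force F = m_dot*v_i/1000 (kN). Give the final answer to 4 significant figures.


v_i = sqrt(3.0720^2 + 2*9.81*2.1030) = 7.12026 m/s
F = 289.1180 * 7.12026 / 1000
F = 2.059 kN


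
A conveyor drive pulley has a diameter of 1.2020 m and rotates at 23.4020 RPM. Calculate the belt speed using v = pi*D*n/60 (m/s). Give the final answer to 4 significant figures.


v = pi * 1.2020 * 23.4020 / 60
v = 1.473 m/s


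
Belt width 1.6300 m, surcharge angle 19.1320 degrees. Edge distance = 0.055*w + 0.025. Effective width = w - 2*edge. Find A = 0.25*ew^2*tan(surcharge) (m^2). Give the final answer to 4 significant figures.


edge = 0.055*1.6300 + 0.025 = 0.11465 m
ew = 1.6300 - 2*0.11465 = 1.4007 m
A = 0.25 * 1.4007^2 * tan(19.1320 deg)
A = 0.1702 m^2


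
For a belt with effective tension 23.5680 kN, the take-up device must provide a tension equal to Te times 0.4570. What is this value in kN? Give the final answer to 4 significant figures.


T_tu = 23.5680 * 0.4570
T_tu = 10.77 kN


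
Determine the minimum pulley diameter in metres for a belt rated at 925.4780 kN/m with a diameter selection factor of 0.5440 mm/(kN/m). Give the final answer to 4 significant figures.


D = 925.4780 * 0.5440 / 1000
D = 0.5035 m


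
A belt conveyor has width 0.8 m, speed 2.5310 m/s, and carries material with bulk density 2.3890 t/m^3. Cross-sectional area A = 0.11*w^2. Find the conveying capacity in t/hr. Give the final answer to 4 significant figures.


A = 0.11 * 0.8^2 = 0.0704 m^2
C = 0.0704 * 2.5310 * 2.3890 * 3600
C = 1532 t/hr


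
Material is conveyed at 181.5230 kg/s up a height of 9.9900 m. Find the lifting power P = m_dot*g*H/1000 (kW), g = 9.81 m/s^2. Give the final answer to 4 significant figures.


P = 181.5230 * 9.81 * 9.9900 / 1000
P = 17.79 kW


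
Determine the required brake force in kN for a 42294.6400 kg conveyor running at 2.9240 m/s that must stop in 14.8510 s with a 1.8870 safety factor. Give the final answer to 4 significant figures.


F = 42294.6400 * 2.9240 / 14.8510 * 1.8870 / 1000
F = 15.71 kN


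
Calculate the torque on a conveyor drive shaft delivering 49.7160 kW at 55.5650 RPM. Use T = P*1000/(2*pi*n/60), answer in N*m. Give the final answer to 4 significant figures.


omega = 2*pi*55.5650/60 = 5.81875 rad/s
T = 49.7160*1000 / 5.81875
T = 8544 N*m


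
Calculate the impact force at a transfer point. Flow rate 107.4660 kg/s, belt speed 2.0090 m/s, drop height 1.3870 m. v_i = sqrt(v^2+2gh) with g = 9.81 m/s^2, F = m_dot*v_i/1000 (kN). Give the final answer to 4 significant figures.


v_i = sqrt(2.0090^2 + 2*9.81*1.3870) = 5.59008 m/s
F = 107.4660 * 5.59008 / 1000
F = 0.6007 kN


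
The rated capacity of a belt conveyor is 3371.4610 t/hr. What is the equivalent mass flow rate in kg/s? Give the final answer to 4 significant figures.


m_dot = 3371.4610 * 1000 / 3600
m_dot = 936.5 kg/s


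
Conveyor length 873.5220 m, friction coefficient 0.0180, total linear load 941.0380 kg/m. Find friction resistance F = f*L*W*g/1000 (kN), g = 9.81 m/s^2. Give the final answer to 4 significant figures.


F = 0.0180 * 873.5220 * 941.0380 * 9.81 / 1000
F = 145.2 kN


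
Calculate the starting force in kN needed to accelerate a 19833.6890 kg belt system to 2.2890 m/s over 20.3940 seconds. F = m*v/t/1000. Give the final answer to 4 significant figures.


F = 19833.6890 * 2.2890 / 20.3940 / 1000
F = 2.226 kN


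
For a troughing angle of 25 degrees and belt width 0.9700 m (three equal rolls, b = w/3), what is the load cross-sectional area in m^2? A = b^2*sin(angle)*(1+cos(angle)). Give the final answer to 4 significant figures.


b = 0.9700/3 = 0.323333 m
A = 0.323333^2 * sin(25 deg) * (1 + cos(25 deg))
A = 0.08423 m^2


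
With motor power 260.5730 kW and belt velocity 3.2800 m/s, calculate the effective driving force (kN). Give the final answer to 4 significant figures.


Te = P / v = 260.5730 / 3.2800
Te = 79.44 kN


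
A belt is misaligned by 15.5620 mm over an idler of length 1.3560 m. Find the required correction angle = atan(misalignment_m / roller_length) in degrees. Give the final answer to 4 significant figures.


misalign_m = 15.5620 / 1000 = 0.015562 m
angle = atan(0.015562 / 1.3560)
angle = 0.6575 deg


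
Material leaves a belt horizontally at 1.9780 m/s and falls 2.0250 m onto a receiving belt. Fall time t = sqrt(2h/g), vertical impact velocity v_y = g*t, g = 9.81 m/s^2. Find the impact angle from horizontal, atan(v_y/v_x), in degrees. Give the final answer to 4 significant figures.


t = sqrt(2*2.0250/9.81) = 0.642529 s
v_y = 9.81 * 0.642529 = 6.30321 m/s
angle = atan(6.30321 / 1.9780) = 72.58 deg


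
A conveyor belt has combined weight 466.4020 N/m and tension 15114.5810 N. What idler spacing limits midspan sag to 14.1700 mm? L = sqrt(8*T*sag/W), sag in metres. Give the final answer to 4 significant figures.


sag = 14.1700/1000 = 0.014170 m
L = sqrt(8 * 15114.5810 * 0.014170 / 466.4020)
L = 1.917 m


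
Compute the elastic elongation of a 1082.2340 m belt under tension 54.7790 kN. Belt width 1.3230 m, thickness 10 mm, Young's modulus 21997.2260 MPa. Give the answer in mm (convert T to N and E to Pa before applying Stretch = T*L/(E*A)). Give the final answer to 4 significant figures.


A = 1.3230 * 0.01 = 0.01323 m^2
Stretch = 54.7790*1000 * 1082.2340 / (21997.2260e6 * 0.01323) * 1000
Stretch = 203.7 mm


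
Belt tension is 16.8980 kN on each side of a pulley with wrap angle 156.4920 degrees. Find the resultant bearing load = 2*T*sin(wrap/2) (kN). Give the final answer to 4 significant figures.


F = 2 * 16.8980 * sin(156.4920/2 deg)
F = 33.09 kN


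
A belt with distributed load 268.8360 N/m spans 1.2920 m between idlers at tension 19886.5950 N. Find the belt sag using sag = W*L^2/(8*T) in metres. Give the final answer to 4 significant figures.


sag = 268.8360 * 1.2920^2 / (8 * 19886.5950)
sag = 0.002821 m


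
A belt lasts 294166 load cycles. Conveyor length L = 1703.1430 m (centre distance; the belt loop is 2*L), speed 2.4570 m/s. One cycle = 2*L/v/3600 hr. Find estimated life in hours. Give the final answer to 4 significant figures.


cycle_time = 2 * 1703.1430 / 2.4570 / 3600 = 0.3851 hr
life = 294166 * 0.3851 = 113300 hours


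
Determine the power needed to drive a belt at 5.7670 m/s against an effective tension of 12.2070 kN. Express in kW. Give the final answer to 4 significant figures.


P = Te * v = 12.2070 * 5.7670
P = 70.40 kW


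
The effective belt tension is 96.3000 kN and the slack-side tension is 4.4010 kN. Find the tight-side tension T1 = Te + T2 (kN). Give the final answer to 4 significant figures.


T1 = Te + T2 = 96.3000 + 4.4010
T1 = 100.7 kN


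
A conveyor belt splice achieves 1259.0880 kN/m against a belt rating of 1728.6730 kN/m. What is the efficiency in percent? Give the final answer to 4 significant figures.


Eff = 1259.0880 / 1728.6730 * 100
Eff = 72.84 %


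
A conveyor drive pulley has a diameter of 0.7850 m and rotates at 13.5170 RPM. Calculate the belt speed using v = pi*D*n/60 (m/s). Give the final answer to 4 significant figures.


v = pi * 0.7850 * 13.5170 / 60
v = 0.5556 m/s


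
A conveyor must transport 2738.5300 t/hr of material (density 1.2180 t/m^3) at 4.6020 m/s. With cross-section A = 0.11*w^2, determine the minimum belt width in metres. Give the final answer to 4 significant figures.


A_req = 2738.5300 / (4.6020 * 1.2180 * 3600) = 0.135713 m^2
w = sqrt(0.135713 / 0.11)
w = 1.111 m


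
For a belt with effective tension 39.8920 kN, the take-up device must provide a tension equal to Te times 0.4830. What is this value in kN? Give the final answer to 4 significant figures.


T_tu = 39.8920 * 0.4830
T_tu = 19.27 kN


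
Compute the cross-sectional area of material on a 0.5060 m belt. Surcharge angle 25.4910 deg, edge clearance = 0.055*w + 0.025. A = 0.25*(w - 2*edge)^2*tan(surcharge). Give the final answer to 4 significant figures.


edge = 0.055*0.5060 + 0.025 = 0.05283 m
ew = 0.5060 - 2*0.05283 = 0.40034 m
A = 0.25 * 0.40034^2 * tan(25.4910 deg)
A = 0.01910 m^2


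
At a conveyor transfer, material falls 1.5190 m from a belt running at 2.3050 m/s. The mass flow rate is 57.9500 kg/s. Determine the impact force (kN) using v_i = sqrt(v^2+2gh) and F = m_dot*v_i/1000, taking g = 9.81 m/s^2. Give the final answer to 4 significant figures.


v_i = sqrt(2.3050^2 + 2*9.81*1.5190) = 5.92586 m/s
F = 57.9500 * 5.92586 / 1000
F = 0.3434 kN


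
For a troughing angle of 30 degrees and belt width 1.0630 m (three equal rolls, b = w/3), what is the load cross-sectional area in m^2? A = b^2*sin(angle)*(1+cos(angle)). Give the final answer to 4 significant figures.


b = 1.0630/3 = 0.354333 m
A = 0.354333^2 * sin(30 deg) * (1 + cos(30 deg))
A = 0.1171 m^2


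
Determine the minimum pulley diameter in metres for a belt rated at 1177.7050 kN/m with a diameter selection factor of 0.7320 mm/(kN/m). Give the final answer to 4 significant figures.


D = 1177.7050 * 0.7320 / 1000
D = 0.8621 m


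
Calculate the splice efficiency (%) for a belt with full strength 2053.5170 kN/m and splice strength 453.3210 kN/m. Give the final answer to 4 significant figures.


Eff = 453.3210 / 2053.5170 * 100
Eff = 22.08 %


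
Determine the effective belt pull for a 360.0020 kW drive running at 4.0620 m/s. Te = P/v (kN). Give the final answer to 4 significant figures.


Te = P / v = 360.0020 / 4.0620
Te = 88.63 kN


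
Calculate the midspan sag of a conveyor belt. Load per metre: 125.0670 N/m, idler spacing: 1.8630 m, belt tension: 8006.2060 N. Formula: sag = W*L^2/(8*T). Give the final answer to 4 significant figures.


sag = 125.0670 * 1.8630^2 / (8 * 8006.2060)
sag = 0.006777 m


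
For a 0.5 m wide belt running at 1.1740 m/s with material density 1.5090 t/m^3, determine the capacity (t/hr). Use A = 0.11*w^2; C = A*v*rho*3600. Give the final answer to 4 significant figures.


A = 0.11 * 0.5^2 = 0.0275 m^2
C = 0.0275 * 1.1740 * 1.5090 * 3600
C = 175.4 t/hr


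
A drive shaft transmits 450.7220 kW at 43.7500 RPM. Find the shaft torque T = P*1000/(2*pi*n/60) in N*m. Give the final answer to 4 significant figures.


omega = 2*pi*43.7500/60 = 4.58149 rad/s
T = 450.7220*1000 / 4.58149
T = 98380 N*m


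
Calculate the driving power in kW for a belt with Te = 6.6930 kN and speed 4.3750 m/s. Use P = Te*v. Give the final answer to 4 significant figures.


P = Te * v = 6.6930 * 4.3750
P = 29.28 kW


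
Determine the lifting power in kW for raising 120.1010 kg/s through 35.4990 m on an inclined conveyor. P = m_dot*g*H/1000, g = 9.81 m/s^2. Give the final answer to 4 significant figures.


P = 120.1010 * 9.81 * 35.4990 / 1000
P = 41.82 kW


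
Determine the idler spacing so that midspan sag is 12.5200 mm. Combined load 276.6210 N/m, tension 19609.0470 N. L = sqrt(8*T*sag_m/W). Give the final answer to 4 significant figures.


sag = 12.5200/1000 = 0.012520 m
L = sqrt(8 * 19609.0470 * 0.012520 / 276.6210)
L = 2.665 m


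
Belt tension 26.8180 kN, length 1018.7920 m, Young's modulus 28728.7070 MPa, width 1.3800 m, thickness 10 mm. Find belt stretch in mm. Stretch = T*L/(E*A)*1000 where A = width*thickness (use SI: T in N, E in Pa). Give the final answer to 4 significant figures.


A = 1.3800 * 0.01 = 0.01380 m^2
Stretch = 26.8180*1000 * 1018.7920 / (28728.7070e6 * 0.01380) * 1000
Stretch = 68.92 mm


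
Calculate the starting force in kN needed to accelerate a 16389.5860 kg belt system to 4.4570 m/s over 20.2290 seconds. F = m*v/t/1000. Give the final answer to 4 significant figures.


F = 16389.5860 * 4.4570 / 20.2290 / 1000
F = 3.611 kN


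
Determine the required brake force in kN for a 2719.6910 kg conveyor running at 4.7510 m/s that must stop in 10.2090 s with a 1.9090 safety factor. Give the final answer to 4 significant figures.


F = 2719.6910 * 4.7510 / 10.2090 * 1.9090 / 1000
F = 2.416 kN


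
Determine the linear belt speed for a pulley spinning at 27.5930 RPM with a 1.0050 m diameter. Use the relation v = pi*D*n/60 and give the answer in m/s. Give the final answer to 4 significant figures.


v = pi * 1.0050 * 27.5930 / 60
v = 1.452 m/s


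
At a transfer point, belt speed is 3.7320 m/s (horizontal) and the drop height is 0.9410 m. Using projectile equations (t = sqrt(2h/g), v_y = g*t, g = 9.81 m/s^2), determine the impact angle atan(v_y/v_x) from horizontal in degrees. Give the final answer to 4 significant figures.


t = sqrt(2*0.9410/9.81) = 0.438001 s
v_y = 9.81 * 0.438001 = 4.29679 m/s
angle = atan(4.29679 / 3.7320) = 49.02 deg


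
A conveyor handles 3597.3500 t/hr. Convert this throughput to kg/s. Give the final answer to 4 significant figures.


m_dot = 3597.3500 * 1000 / 3600
m_dot = 999.3 kg/s


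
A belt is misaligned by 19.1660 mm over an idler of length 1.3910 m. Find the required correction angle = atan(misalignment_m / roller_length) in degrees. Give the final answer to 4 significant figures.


misalign_m = 19.1660 / 1000 = 0.019166 m
angle = atan(0.019166 / 1.3910)
angle = 0.7894 deg


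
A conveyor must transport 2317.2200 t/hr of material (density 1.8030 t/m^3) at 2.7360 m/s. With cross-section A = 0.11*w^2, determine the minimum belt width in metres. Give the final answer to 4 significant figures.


A_req = 2317.2200 / (2.7360 * 1.8030 * 3600) = 0.130483 m^2
w = sqrt(0.130483 / 0.11)
w = 1.089 m


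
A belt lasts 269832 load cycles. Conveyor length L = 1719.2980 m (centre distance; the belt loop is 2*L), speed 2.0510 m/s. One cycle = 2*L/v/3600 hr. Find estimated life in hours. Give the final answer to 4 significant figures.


cycle_time = 2 * 1719.2980 / 2.0510 / 3600 = 0.465707 hr
life = 269832 * 0.465707 = 125700 hours


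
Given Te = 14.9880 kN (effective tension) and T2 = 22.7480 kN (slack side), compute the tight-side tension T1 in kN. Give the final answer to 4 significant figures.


T1 = Te + T2 = 14.9880 + 22.7480
T1 = 37.74 kN


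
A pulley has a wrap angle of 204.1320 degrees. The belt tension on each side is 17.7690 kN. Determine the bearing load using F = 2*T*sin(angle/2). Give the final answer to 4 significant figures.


F = 2 * 17.7690 * sin(204.1320/2 deg)
F = 34.75 kN


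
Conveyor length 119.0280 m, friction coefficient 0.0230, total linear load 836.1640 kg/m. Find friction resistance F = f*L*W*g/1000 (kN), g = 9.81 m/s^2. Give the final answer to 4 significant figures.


F = 0.0230 * 119.0280 * 836.1640 * 9.81 / 1000
F = 22.46 kN


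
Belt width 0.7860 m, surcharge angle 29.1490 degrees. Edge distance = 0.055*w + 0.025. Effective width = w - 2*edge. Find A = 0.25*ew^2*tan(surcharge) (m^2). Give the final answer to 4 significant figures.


edge = 0.055*0.7860 + 0.025 = 0.06823 m
ew = 0.7860 - 2*0.06823 = 0.64954 m
A = 0.25 * 0.64954^2 * tan(29.1490 deg)
A = 0.05883 m^2


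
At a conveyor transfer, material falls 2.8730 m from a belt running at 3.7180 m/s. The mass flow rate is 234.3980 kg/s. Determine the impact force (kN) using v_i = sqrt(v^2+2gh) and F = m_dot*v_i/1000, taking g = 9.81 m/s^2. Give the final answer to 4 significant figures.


v_i = sqrt(3.7180^2 + 2*9.81*2.8730) = 8.37805 m/s
F = 234.3980 * 8.37805 / 1000
F = 1.964 kN


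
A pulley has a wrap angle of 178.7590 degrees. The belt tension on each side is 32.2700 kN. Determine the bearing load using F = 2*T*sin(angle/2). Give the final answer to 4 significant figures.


F = 2 * 32.2700 * sin(178.7590/2 deg)
F = 64.54 kN


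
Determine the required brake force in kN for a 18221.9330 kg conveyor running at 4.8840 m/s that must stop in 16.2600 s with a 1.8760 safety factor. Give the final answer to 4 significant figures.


F = 18221.9330 * 4.8840 / 16.2600 * 1.8760 / 1000
F = 10.27 kN


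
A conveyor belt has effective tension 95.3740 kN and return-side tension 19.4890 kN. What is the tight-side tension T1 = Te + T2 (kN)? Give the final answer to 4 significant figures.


T1 = Te + T2 = 95.3740 + 19.4890
T1 = 114.9 kN


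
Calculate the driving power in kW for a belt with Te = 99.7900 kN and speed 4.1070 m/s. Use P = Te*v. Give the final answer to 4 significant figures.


P = Te * v = 99.7900 * 4.1070
P = 409.8 kW


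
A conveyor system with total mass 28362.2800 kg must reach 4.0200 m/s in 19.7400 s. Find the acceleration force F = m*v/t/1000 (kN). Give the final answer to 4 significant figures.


F = 28362.2800 * 4.0200 / 19.7400 / 1000
F = 5.776 kN


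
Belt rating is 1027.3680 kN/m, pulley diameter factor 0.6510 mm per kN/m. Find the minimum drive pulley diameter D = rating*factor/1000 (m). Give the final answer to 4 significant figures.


D = 1027.3680 * 0.6510 / 1000
D = 0.6688 m


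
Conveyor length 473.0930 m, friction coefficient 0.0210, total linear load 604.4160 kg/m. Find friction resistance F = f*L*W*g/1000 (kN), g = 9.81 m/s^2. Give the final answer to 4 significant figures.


F = 0.0210 * 473.0930 * 604.4160 * 9.81 / 1000
F = 58.91 kN


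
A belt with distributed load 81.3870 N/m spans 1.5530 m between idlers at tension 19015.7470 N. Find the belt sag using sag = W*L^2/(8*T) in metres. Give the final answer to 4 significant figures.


sag = 81.3870 * 1.5530^2 / (8 * 19015.7470)
sag = 0.001290 m


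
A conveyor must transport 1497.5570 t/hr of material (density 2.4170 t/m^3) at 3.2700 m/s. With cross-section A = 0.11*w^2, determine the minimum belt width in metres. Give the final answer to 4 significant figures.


A_req = 1497.5570 / (3.2700 * 2.4170 * 3600) = 0.0526328 m^2
w = sqrt(0.0526328 / 0.11)
w = 0.6917 m


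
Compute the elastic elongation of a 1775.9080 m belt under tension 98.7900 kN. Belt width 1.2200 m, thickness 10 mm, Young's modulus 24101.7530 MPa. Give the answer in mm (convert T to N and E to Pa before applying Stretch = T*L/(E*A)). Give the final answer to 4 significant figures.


A = 1.2200 * 0.01 = 0.01220 m^2
Stretch = 98.7900*1000 * 1775.9080 / (24101.7530e6 * 0.01220) * 1000
Stretch = 596.7 mm


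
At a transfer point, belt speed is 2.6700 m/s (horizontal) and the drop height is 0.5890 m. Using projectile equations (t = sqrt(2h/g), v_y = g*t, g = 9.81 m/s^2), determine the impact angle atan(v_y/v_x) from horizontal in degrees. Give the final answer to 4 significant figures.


t = sqrt(2*0.5890/9.81) = 0.346528 s
v_y = 9.81 * 0.346528 = 3.39944 m/s
angle = atan(3.39944 / 2.6700) = 51.85 deg


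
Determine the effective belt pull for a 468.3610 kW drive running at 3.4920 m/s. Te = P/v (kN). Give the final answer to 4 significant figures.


Te = P / v = 468.3610 / 3.4920
Te = 134.1 kN


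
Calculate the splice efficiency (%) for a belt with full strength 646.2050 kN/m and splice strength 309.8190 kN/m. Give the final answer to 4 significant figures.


Eff = 309.8190 / 646.2050 * 100
Eff = 47.94 %


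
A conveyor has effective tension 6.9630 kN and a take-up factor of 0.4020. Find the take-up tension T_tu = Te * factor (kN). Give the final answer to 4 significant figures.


T_tu = 6.9630 * 0.4020
T_tu = 2.799 kN


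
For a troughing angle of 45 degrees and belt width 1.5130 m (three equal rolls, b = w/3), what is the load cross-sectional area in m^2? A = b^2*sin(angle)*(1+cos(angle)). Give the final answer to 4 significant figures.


b = 1.5130/3 = 0.504333 m
A = 0.504333^2 * sin(45 deg) * (1 + cos(45 deg))
A = 0.3070 m^2


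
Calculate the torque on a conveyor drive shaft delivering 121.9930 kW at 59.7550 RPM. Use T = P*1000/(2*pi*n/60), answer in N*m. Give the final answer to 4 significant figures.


omega = 2*pi*59.7550/60 = 6.25753 rad/s
T = 121.9930*1000 / 6.25753
T = 19500 N*m


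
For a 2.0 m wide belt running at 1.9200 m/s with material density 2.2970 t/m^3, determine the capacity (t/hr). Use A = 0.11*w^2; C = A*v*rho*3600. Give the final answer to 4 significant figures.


A = 0.11 * 2.0^2 = 0.44 m^2
C = 0.44 * 1.9200 * 2.2970 * 3600
C = 6986 t/hr


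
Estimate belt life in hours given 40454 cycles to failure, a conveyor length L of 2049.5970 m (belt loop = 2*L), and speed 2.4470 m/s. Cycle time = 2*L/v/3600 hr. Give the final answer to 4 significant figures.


cycle_time = 2 * 2049.5970 / 2.4470 / 3600 = 0.465331 hr
life = 40454 * 0.465331 = 18820 hours


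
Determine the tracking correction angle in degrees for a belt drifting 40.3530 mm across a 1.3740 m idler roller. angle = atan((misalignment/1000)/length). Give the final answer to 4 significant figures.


misalign_m = 40.3530 / 1000 = 0.040353 m
angle = atan(0.040353 / 1.3740)
angle = 1.682 deg


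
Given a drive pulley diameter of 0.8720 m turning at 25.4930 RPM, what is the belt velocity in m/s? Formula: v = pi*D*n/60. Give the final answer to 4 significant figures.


v = pi * 0.8720 * 25.4930 / 60
v = 1.164 m/s


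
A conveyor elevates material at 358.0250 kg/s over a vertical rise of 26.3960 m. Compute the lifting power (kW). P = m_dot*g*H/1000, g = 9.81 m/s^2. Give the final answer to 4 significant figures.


P = 358.0250 * 9.81 * 26.3960 / 1000
P = 92.71 kW


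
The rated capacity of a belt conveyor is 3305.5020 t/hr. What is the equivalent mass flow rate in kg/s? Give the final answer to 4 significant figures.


m_dot = 3305.5020 * 1000 / 3600
m_dot = 918.2 kg/s


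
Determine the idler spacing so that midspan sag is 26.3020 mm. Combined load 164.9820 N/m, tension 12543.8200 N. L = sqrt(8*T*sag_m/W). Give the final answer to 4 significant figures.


sag = 26.3020/1000 = 0.026302 m
L = sqrt(8 * 12543.8200 * 0.026302 / 164.9820)
L = 4.000 m


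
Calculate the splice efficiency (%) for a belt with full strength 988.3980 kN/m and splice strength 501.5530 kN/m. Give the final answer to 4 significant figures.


Eff = 501.5530 / 988.3980 * 100
Eff = 50.74 %
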